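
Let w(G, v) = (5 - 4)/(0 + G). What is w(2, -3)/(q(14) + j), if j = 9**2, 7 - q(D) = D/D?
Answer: 1/174 ≈ 0.0057471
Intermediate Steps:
q(D) = 6 (q(D) = 7 - D/D = 7 - 1*1 = 7 - 1 = 6)
w(G, v) = 1/G
j = 81
w(2, -3)/(q(14) + j) = 1/((6 + 81)*2) = (1/2)/87 = (1/87)*(1/2) = 1/174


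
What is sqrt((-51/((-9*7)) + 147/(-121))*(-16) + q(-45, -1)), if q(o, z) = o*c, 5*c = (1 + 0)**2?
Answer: I*sqrt(134169)/231 ≈ 1.5857*I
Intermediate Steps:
c = 1/5 (c = (1 + 0)**2/5 = (1/5)*1**2 = (1/5)*1 = 1/5 ≈ 0.20000)
q(o, z) = o/5 (q(o, z) = o*(1/5) = o/5)
sqrt((-51/((-9*7)) + 147/(-121))*(-16) + q(-45, -1)) = sqrt((-51/((-9*7)) + 147/(-121))*(-16) + (1/5)*(-45)) = sqrt((-51/(-63) + 147*(-1/121))*(-16) - 9) = sqrt((-51*(-1/63) - 147/121)*(-16) - 9) = sqrt((17/21 - 147/121)*(-16) - 9) = sqrt(-1030/2541*(-16) - 9) = sqrt(16480/2541 - 9) = sqrt(-6389/2541) = I*sqrt(134169)/231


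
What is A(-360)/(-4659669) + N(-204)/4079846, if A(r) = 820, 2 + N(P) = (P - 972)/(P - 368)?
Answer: -239182732304/1359267333064641 ≈ -0.00017596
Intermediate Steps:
N(P) = -2 + (-972 + P)/(-368 + P) (N(P) = -2 + (P - 972)/(P - 368) = -2 + (-972 + P)/(-368 + P))
A(-360)/(-4659669) + N(-204)/4079846 = 820/(-4659669) + ((-236 - 1*(-204))/(-368 - 204))/4079846 = 820*(-1/4659669) + ((-236 + 204)/(-572))*(1/4079846) = -820/4659669 - 1/572*(-32)*(1/4079846) = -820/4659669 + (8/143)*(1/4079846) = -820/4659669 + 4/291708989 = -239182732304/1359267333064641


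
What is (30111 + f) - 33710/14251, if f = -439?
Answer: 422821962/14251 ≈ 29670.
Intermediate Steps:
(30111 + f) - 33710/14251 = (30111 - 439) - 33710/14251 = 29672 - 33710*1/14251 = 29672 - 33710/14251 = 422821962/14251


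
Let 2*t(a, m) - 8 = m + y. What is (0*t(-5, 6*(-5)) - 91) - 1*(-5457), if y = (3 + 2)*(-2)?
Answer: 5366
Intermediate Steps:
y = -10 (y = 5*(-2) = -10)
t(a, m) = -1 + m/2 (t(a, m) = 4 + (m - 10)/2 = 4 + (-10 + m)/2 = 4 + (-5 + m/2) = -1 + m/2)
(0*t(-5, 6*(-5)) - 91) - 1*(-5457) = (0*(-1 + (6*(-5))/2) - 91) - 1*(-5457) = (0*(-1 + (1/2)*(-30)) - 91) + 5457 = (0*(-1 - 15) - 91) + 5457 = (0*(-16) - 91) + 5457 = (0 - 91) + 5457 = -91 + 5457 = 5366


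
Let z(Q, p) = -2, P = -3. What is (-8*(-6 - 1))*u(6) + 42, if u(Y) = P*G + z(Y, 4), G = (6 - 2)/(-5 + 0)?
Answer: 322/5 ≈ 64.400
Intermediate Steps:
G = -⅘ (G = 4/(-5) = 4*(-⅕) = -⅘ ≈ -0.80000)
u(Y) = ⅖ (u(Y) = -3*(-⅘) - 2 = 12/5 - 2 = ⅖)
(-8*(-6 - 1))*u(6) + 42 = -8*(-6 - 1)*(⅖) + 42 = -8*(-7)*(⅖) + 42 = 56*(⅖) + 42 = 112/5 + 42 = 322/5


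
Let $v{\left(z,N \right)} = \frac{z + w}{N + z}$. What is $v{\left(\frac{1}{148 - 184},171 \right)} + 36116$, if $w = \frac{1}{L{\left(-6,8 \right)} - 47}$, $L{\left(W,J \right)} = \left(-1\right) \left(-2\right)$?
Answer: $\frac{1111469891}{30775} \approx 36116.0$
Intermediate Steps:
$L{\left(W,J \right)} = 2$
$w = - \frac{1}{45}$ ($w = \frac{1}{2 - 47} = \frac{1}{-45} = - \frac{1}{45} \approx -0.022222$)
$v{\left(z,N \right)} = \frac{- \frac{1}{45} + z}{N + z}$ ($v{\left(z,N \right)} = \frac{z - \frac{1}{45}}{N + z} = \frac{- \frac{1}{45} + z}{N + z}$)
$v{\left(\frac{1}{148 - 184},171 \right)} + 36116 = \frac{- \frac{1}{45} + \frac{1}{148 - 184}}{171 + \frac{1}{148 - 184}} + 36116 = \frac{- \frac{1}{45} + \frac{1}{-36}}{171 + \frac{1}{-36}} + 36116 = \frac{- \frac{1}{45} - \frac{1}{36}}{171 - \frac{1}{36}} + 36116 = \frac{1}{\frac{6155}{36}} \left(- \frac{1}{20}\right) + 36116 = \frac{36}{6155} \left(- \frac{1}{20}\right) + 36116 = - \frac{9}{30775} + 36116 = \frac{1111469891}{30775}$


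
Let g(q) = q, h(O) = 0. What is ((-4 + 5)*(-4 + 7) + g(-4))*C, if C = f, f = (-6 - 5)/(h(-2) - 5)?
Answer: -11/5 ≈ -2.2000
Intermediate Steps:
f = 11/5 (f = (-6 - 5)/(0 - 5) = -11/(-5) = -11*(-1/5) = 11/5 ≈ 2.2000)
C = 11/5 ≈ 2.2000
((-4 + 5)*(-4 + 7) + g(-4))*C = ((-4 + 5)*(-4 + 7) - 4)*(11/5) = (1*3 - 4)*(11/5) = (3 - 4)*(11/5) = -1*11/5 = -11/5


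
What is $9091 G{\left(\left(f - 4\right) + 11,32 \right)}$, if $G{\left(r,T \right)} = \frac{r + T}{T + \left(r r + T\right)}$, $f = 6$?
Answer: $\frac{409095}{233} \approx 1755.8$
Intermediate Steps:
$G{\left(r,T \right)} = \frac{T + r}{r^{2} + 2 T}$ ($G{\left(r,T \right)} = \frac{T + r}{T + \left(r^{2} + T\right)} = \frac{T + r}{T + \left(T + r^{2}\right)} = \frac{T + r}{r^{2} + 2 T}$)
$9091 G{\left(\left(f - 4\right) + 11,32 \right)} = 9091 \frac{32 + \left(\left(6 - 4\right) + 11\right)}{\left(\left(6 - 4\right) + 11\right)^{2} + 2 \cdot 32} = 9091 \frac{32 + \left(2 + 11\right)}{\left(2 + 11\right)^{2} + 64} = 9091 \frac{32 + 13}{13^{2} + 64} = 9091 \frac{1}{169 + 64} \cdot 45 = 9091 \cdot \frac{1}{233} \cdot 45 = 9091 \cdot \frac{45}{233} = \frac{409095}{233}$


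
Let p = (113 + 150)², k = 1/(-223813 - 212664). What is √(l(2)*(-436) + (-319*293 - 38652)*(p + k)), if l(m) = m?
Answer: 14*I*√8882668860756397139/436477 ≈ 95596.0*I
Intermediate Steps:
k = -1/436477 (k = 1/(-436477) = -1/436477 ≈ -2.2911e-6)
p = 69169 (p = 263² = 69169)
√(l(2)*(-436) + (-319*293 - 38652)*(p + k)) = √(2*(-436) + (-319*293 - 38652)*(69169 - 1/436477)) = √(-872 + (-93467 - 38652)*(30190677612/436477)) = √(-872 - 132119*30190677612/436477) = √(-872 - 3988762135419828/436477) = √(-3988762516027772/436477) = 14*I*√8882668860756397139/436477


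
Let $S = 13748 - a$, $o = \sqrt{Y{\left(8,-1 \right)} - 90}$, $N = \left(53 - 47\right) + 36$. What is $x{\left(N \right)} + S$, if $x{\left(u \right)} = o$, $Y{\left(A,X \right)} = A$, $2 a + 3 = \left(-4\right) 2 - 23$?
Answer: $13765 + i \sqrt{82} \approx 13765.0 + 9.0554 i$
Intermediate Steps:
$a = -17$ ($a = - \frac{3}{2} + \frac{\left(-4\right) 2 - 23}{2} = - \frac{3}{2} + \frac{-8 - 23}{2} = - \frac{3}{2} + \frac{1}{2} \left(-31\right) = - \frac{3}{2} - \frac{31}{2} = -17$)
$N = 42$ ($N = 6 + 36 = 42$)
$o = i \sqrt{82}$ ($o = \sqrt{8 - 90} = \sqrt{-82} = i \sqrt{82} \approx 9.0554 i$)
$x{\left(u \right)} = i \sqrt{82}$
$S = 13765$ ($S = 13748 - -17 = 13748 + 17 = 13765$)
$x{\left(N \right)} + S = i \sqrt{82} + 13765 = 13765 + i \sqrt{82}$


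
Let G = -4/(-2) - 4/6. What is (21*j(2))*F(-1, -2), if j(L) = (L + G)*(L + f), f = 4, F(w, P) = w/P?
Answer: 210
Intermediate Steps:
G = 4/3 (G = -4*(-½) - 4*⅙ = 2 - ⅔ = 4/3 ≈ 1.3333)
j(L) = (4 + L)*(4/3 + L) (j(L) = (L + 4/3)*(L + 4) = (4/3 + L)*(4 + L) = (4 + L)*(4/3 + L))
(21*j(2))*F(-1, -2) = (21*(16/3 + 2² + (16/3)*2))*(-1/(-2)) = (21*(16/3 + 4 + 32/3))*(-1*(-½)) = (21*20)*(½) = 420*(½) = 210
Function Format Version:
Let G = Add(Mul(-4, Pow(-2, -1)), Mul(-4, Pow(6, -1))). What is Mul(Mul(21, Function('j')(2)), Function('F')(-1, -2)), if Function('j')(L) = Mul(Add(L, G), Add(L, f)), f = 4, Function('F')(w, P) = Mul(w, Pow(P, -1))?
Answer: 210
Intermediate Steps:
G = Rational(4, 3) (G = Add(Mul(-4, Rational(-1, 2)), Mul(-4, Rational(1, 6))) = Add(2, Rational(-2, 3)) = Rational(4, 3) ≈ 1.3333)
Function('j')(L) = Mul(Add(4, L), Add(Rational(4, 3), L)) (Function('j')(L) = Mul(Add(L, Rational(4, 3)), Add(L, 4)) = Mul(Add(Rational(4, 3), L), Add(4, L)) = Mul(Add(4, L), Add(Rational(4, 3), L)))
Mul(Mul(21, Function('j')(2)), Function('F')(-1, -2)) = Mul(Mul(21, Add(Rational(16, 3), Pow(2, 2), Mul(Rational(16, 3), 2))), Mul(-1, Pow(-2, -1))) = Mul(Mul(21, Add(Rational(16, 3), 4, Rational(32, 3))), Mul(-1, Rational(-1, 2))) = Mul(Mul(21, 20), Rational(1, 2)) = Mul(420, Rational(1, 2)) = 210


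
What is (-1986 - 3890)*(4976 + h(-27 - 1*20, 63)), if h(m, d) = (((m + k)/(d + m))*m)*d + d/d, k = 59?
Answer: -16195725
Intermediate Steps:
h(m, d) = 1 + d*m*(59 + m)/(d + m) (h(m, d) = (((m + 59)/(d + m))*m)*d + d/d = (((59 + m)/(d + m))*m)*d + 1 = (m*(59 + m)/(d + m))*d + 1 = d*m*(59 + m)/(d + m) + 1 = 1 + d*m*(59 + m)/(d + m))
(-1986 - 3890)*(4976 + h(-27 - 1*20, 63)) = (-1986 - 3890)*(4976 + (63 + (-27 - 1*20) + 63*(-27 - 1*20)² + 59*63*(-27 - 1*20))/(63 + (-27 - 1*20))) = -5876*(4976 + (63 + (-27 - 20) + 63*(-27 - 20)² + 59*63*(-27 - 20))/(63 + (-27 - 20))) = -5876*(4976 + (63 - 47 + 63*(-47)² + 59*63*(-47))/(63 - 47)) = -5876*(4976 + (63 - 47 + 63*2209 - 174699)/16) = -5876*(4976 + (63 - 47 + 139167 - 174699)/16) = -5876*(4976 + (1/16)*(-35516)) = -5876*(4976 - 8879/4) = -5876*11025/4 = -16195725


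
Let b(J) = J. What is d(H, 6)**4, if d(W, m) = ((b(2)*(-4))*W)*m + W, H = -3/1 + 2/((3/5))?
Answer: 4879681/81 ≈ 60243.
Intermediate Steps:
H = 1/3 (H = -3*1 + 2/((3*(1/5))) = -3 + 2/(3/5) = -3 + 2*(5/3) = -3 + 10/3 = 1/3 ≈ 0.33333)
d(W, m) = W - 8*W*m (d(W, m) = ((2*(-4))*W)*m + W = (-8*W)*m + W = -8*W*m + W = W - 8*W*m)
d(H, 6)**4 = ((1 - 8*6)/3)**4 = ((1 - 48)/3)**4 = ((1/3)*(-47))**4 = (-47/3)**4 = 4879681/81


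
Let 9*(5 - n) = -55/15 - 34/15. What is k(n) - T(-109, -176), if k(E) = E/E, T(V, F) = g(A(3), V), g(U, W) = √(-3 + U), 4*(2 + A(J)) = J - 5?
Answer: 1 - I*√22/2 ≈ 1.0 - 2.3452*I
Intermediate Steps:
A(J) = -13/4 + J/4 (A(J) = -2 + (J - 5)/4 = -2 + (-5 + J)/4 = -2 + (-5/4 + J/4) = -13/4 + J/4)
n = 764/135 (n = 5 - (-55/15 - 34/15)/9 = 5 - (-55*1/15 - 34*1/15)/9 = 5 - (-11/3 - 34/15)/9 = 5 - ⅑*(-89/15) = 5 + 89/135 = 764/135 ≈ 5.6593)
T(V, F) = I*√22/2 (T(V, F) = √(-3 + (-13/4 + (¼)*3)) = √(-3 + (-13/4 + ¾)) = √(-3 - 5/2) = √(-11/2) = I*√22/2)
k(E) = 1
k(n) - T(-109, -176) = 1 - I*√22/2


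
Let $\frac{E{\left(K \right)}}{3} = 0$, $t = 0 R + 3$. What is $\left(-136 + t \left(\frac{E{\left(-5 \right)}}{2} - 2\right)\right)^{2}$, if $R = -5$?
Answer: $20164$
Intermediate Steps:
$t = 3$ ($t = 0 \left(-5\right) + 3 = 0 + 3 = 3$)
$E{\left(K \right)} = 0$ ($E{\left(K \right)} = 3 \cdot 0 = 0$)
$\left(-136 + t \left(\frac{E{\left(-5 \right)}}{2} - 2\right)\right)^{2} = \left(-136 + 3 \left(\frac{0}{2} - 2\right)\right)^{2} = \left(-136 + 3 \left(0 \cdot \frac{1}{2} - 2\right)\right)^{2} = \left(-136 + 3 \left(0 - 2\right)\right)^{2} = \left(-136 + 3 \left(-2\right)\right)^{2} = \left(-136 - 6\right)^{2} = \left(-142\right)^{2} = 20164$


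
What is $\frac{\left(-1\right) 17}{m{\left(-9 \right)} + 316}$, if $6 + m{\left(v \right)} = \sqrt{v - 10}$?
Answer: $- \frac{5270}{96119} + \frac{17 i \sqrt{19}}{96119} \approx -0.054828 + 0.00077093 i$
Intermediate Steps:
$m{\left(v \right)} = -6 + \sqrt{-10 + v}$ ($m{\left(v \right)} = -6 + \sqrt{v - 10} = -6 + \sqrt{-10 + v}$)
$\frac{\left(-1\right) 17}{m{\left(-9 \right)} + 316} = \frac{\left(-1\right) 17}{\left(-6 + \sqrt{-10 - 9}\right) + 316} = - \frac{17}{\left(-6 + \sqrt{-19}\right) + 316} = - \frac{17}{\left(-6 + i \sqrt{19}\right) + 316} = - \frac{17}{310 + i \sqrt{19}}$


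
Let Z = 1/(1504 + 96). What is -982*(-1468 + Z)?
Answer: 1153260309/800 ≈ 1.4416e+6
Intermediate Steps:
Z = 1/1600 ≈ 0.00062500
-982*(-1468 + Z) = -982*(-1468 + 1/1600) = -982*(-2348799/1600) = 1153260309/800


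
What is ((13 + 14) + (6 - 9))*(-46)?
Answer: -1104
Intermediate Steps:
((13 + 14) + (6 - 9))*(-46) = (27 - 3)*(-46) = 24*(-46) = -1104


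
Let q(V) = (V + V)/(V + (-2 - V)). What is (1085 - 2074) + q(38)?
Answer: -1027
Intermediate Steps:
q(V) = -V (q(V) = (2*V)/(-2) = (2*V)*(-1/2) = -V)
(1085 - 2074) + q(38) = (1085 - 2074) - 1*38 = -989 - 38 = -1027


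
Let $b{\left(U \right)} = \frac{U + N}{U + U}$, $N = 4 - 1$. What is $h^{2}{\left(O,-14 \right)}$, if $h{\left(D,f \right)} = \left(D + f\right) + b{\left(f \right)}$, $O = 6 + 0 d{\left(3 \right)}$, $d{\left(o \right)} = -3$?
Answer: $\frac{45369}{784} \approx 57.869$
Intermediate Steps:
$N = 3$
$O = 6$ ($O = 6 + 0 \left(-3\right) = 6 + 0 = 6$)
$b{\left(U \right)} = \frac{3 + U}{2 U}$ ($b{\left(U \right)} = \frac{U + 3}{U + U} = \frac{3 + U}{2 U}$)
$h{\left(D,f \right)} = D + f + \frac{3 + f}{2 f}$ ($h{\left(D,f \right)} = \left(D + f\right) + \frac{3 + f}{2 f} = D + f + \frac{3 + f}{2 f}$)
$h^{2}{\left(O,-14 \right)} = \left(\frac{1}{2} + 6 - 14 + \frac{3}{2 \left(-14\right)}\right)^{2} = \left(\frac{1}{2} + 6 - 14 + \frac{3}{2} \left(- \frac{1}{14}\right)\right)^{2} = \left(\frac{1}{2} + 6 - 14 - \frac{3}{28}\right)^{2} = \left(- \frac{213}{28}\right)^{2} = \frac{45369}{784}$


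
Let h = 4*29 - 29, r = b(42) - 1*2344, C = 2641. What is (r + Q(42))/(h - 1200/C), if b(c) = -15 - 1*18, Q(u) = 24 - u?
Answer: -6325195/228567 ≈ -27.673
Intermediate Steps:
b(c) = -33 (b(c) = -15 - 18 = -33)
r = -2377 (r = -33 - 1*2344 = -33 - 2344 = -2377)
h = 87 (h = 116 - 29 = 87)
(r + Q(42))/(h - 1200/C) = (-2377 + (24 - 1*42))/(87 - 1200/2641) = (-2377 + (24 - 42))/(87 - 1200*1/2641) = (-2377 - 18)/(87 - 1200/2641) = -2395/228567/2641 = -2395*2641/228567 = -6325195/228567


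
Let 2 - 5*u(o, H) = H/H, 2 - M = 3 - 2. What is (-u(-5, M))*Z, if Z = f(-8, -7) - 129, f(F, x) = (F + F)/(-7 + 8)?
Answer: 29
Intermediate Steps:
M = 1 (M = 2 - (3 - 2) = 2 - 1*1 = 2 - 1 = 1)
u(o, H) = ⅕ (u(o, H) = ⅖ - H/(5*H) = ⅖ - ⅕*1 = ⅖ - ⅕ = ⅕)
f(F, x) = 2*F (f(F, x) = (2*F)/1 = (2*F)*1 = 2*F)
Z = -145 (Z = 2*(-8) - 129 = -16 - 129 = -145)
(-u(-5, M))*Z = -1*⅕*(-145) = -⅕*(-145) = 29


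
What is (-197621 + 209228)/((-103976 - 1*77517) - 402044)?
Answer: -11607/583537 ≈ -0.019891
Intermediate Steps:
(-197621 + 209228)/((-103976 - 1*77517) - 402044) = 11607/((-103976 - 77517) - 402044) = 11607/(-181493 - 402044) = 11607/(-583537) = 11607*(-1/583537) = -11607/583537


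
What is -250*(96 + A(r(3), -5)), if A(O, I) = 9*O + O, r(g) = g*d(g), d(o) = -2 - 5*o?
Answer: 103500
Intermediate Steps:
r(g) = g*(-2 - 5*g)
A(O, I) = 10*O
-250*(96 + A(r(3), -5)) = -250*(96 + 10*(-1*3*(2 + 5*3))) = -250*(96 + 10*(-1*3*(2 + 15))) = -250*(96 + 10*(-1*3*17)) = -250*(96 + 10*(-51)) = -250*(96 - 510) = -250*(-414) = 103500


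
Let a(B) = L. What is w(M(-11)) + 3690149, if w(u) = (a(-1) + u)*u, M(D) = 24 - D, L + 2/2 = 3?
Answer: 3691444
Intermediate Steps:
L = 2 (L = -1 + 3 = 2)
a(B) = 2
w(u) = u*(2 + u) (w(u) = (2 + u)*u = u*(2 + u))
w(M(-11)) + 3690149 = (24 - 1*(-11))*(2 + (24 - 1*(-11))) + 3690149 = (24 + 11)*(2 + (24 + 11)) + 3690149 = 35*(2 + 35) + 3690149 = 35*37 + 3690149 = 1295 + 3690149 = 3691444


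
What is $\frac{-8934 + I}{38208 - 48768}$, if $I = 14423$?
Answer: $- \frac{499}{960} \approx -0.51979$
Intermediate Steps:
$\frac{-8934 + I}{38208 - 48768} = \frac{-8934 + 14423}{38208 - 48768} = \frac{5489}{38208 - 48768} = \frac{5489}{-10560} = 5489 \left(- \frac{1}{10560}\right) = - \frac{499}{960}$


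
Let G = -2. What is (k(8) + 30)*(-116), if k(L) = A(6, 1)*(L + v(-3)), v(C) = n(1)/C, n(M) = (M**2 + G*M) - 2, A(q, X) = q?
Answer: -9744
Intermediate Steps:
n(M) = -2 + M**2 - 2*M (n(M) = (M**2 - 2*M) - 2 = -2 + M**2 - 2*M)
v(C) = -3/C (v(C) = (-2 + 1**2 - 2*1)/C = (-2 + 1 - 2)/C = -3/C)
k(L) = 6 + 6*L (k(L) = 6*(L - 3/(-3)) = 6*(L - 3*(-1/3)) = 6*(L + 1) = 6*(1 + L) = 6 + 6*L)
(k(8) + 30)*(-116) = ((6 + 6*8) + 30)*(-116) = ((6 + 48) + 30)*(-116) = (54 + 30)*(-116) = 84*(-116) = -9744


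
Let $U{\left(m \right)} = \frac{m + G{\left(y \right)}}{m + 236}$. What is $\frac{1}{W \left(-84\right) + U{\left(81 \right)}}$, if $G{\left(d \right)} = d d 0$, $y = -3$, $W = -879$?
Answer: $\frac{317}{23406093} \approx 1.3543 \cdot 10^{-5}$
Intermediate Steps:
$G{\left(d \right)} = 0$ ($G{\left(d \right)} = d^{2} \cdot 0 = 0$)
$U{\left(m \right)} = \frac{m}{236 + m}$ ($U{\left(m \right)} = \frac{m + 0}{m + 236} = \frac{m}{236 + m}$)
$\frac{1}{W \left(-84\right) + U{\left(81 \right)}} = \frac{1}{\left(-879\right) \left(-84\right) + \frac{81}{236 + 81}} = \frac{1}{73836 + \frac{81}{317}} = \frac{1}{\frac{23406093}{317}} = \frac{317}{23406093}$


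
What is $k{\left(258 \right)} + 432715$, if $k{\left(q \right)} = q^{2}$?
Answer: $499279$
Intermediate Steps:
$k{\left(258 \right)} + 432715 = 258^{2} + 432715 = 66564 + 432715 = 499279$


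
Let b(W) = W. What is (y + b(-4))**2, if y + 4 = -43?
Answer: 2601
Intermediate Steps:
y = -47 (y = -4 - 43 = -47)
(y + b(-4))**2 = (-47 - 4)**2 = (-51)**2 = 2601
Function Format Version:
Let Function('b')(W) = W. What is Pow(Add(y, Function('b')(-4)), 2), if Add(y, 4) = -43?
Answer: 2601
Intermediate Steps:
y = -47 (y = Add(-4, -43) = -47)
Pow(Add(y, Function('b')(-4)), 2) = Pow(Add(-47, -4), 2) = Pow(-51, 2) = 2601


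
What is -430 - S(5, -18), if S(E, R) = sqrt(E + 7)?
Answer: -430 - 2*sqrt(3) ≈ -433.46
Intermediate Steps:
S(E, R) = sqrt(7 + E)
-430 - S(5, -18) = -430 - sqrt(7 + 5) = -430 - sqrt(12) = -430 - 2*sqrt(3)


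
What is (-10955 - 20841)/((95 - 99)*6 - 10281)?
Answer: 31796/10305 ≈ 3.0855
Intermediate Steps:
(-10955 - 20841)/((95 - 99)*6 - 10281) = -31796/(-4*6 - 10281) = -31796/(-24 - 10281) = -31796/(-10305) = -31796*(-1/10305) = 31796/10305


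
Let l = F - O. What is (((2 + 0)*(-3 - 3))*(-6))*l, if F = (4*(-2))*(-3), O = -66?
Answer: 6480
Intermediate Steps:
F = 24 (F = -8*(-3) = 24)
l = 90 (l = 24 - 1*(-66) = 24 + 66 = 90)
(((2 + 0)*(-3 - 3))*(-6))*l = (((2 + 0)*(-3 - 3))*(-6))*90 = ((2*(-6))*(-6))*90 = -12*(-6)*90 = 72*90 = 6480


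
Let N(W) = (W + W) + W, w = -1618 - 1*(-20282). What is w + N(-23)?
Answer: 18595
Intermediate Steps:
w = 18664 (w = -1618 + 20282 = 18664)
N(W) = 3*W (N(W) = 2*W + W = 3*W)
w + N(-23) = 18664 + 3*(-23) = 18664 - 69 = 18595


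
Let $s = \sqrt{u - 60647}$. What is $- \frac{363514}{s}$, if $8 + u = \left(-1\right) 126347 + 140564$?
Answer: $\frac{181757 i \sqrt{46438}}{23219} \approx 1686.9 i$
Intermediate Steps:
$u = 14209$ ($u = -8 + \left(\left(-1\right) 126347 + 140564\right) = -8 + \left(-126347 + 140564\right) = -8 + 14217 = 14209$)
$s = i \sqrt{46438}$ ($s = \sqrt{14209 - 60647} = \sqrt{-46438} = i \sqrt{46438} \approx 215.49 i$)
$- \frac{363514}{s} = - \frac{363514}{i \sqrt{46438}} = - 363514 \left(- \frac{i \sqrt{46438}}{46438}\right) = \frac{181757 i \sqrt{46438}}{23219}$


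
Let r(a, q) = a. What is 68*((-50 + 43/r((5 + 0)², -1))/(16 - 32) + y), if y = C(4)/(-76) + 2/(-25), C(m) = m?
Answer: 14909/76 ≈ 196.17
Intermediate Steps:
y = -63/475 (y = 4/(-76) + 2/(-25) = 4*(-1/76) + 2*(-1/25) = -1/19 - 2/25 = -63/475 ≈ -0.13263)
68*((-50 + 43/r((5 + 0)², -1))/(16 - 32) + y) = 68*((-50 + 43/((5 + 0)²))/(16 - 32) - 63/475) = 68*((-50 + 43/(5²))/(-16) - 63/475) = 68*((-50 + 43/25)*(-1/16) - 63/475) = 68*(-1207/25*(-1/16) - 63/475) = 68*(1207/400 - 63/475) = 68*(877/304) = 14909/76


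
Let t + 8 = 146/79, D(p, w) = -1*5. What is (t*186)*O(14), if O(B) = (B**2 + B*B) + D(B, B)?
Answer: -34983252/79 ≈ -4.4283e+5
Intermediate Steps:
D(p, w) = -5
O(B) = -5 + 2*B**2 (O(B) = (B**2 + B*B) - 5 = (B**2 + B**2) - 5 = 2*B**2 - 5 = -5 + 2*B**2)
t = -486/79 (t = -8 + 146/79 = -486/79 ≈ -6.1519)
(t*186)*O(14) = (-486/79*186)*(-5 + 2*14**2) = -90396*(-5 + 2*196)/79 = -90396*(-5 + 392)/79 = -90396/79*387 = -34983252/79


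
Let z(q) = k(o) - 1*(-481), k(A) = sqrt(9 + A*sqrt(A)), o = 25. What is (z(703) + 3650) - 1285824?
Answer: -1281693 + sqrt(134) ≈ -1.2817e+6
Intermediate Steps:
k(A) = sqrt(9 + A**(3/2))
z(q) = 481 + sqrt(134) (z(q) = sqrt(9 + 25**(3/2)) - 1*(-481) = sqrt(9 + 125) + 481 = sqrt(134) + 481 = 481 + sqrt(134))
(z(703) + 3650) - 1285824 = ((481 + sqrt(134)) + 3650) - 1285824 = (4131 + sqrt(134)) - 1285824 = -1281693 + sqrt(134)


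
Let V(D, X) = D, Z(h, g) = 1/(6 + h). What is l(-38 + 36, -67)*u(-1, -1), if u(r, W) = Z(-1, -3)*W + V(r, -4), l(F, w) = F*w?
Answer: -804/5 ≈ -160.80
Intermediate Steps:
u(r, W) = r + W/5 (u(r, W) = W/(6 - 1) + r = W/5 + r = r + W/5)
l(-38 + 36, -67)*u(-1, -1) = ((-38 + 36)*(-67))*(-1 + (⅕)*(-1)) = (-2*(-67))*(-1 - ⅕) = 134*(-6/5) = -804/5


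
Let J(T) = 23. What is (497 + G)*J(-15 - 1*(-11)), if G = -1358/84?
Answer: 66355/6 ≈ 11059.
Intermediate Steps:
G = -97/6 (G = -1358*1/84 = -97/6 ≈ -16.167)
(497 + G)*J(-15 - 1*(-11)) = (497 - 97/6)*23 = (2885/6)*23 = 66355/6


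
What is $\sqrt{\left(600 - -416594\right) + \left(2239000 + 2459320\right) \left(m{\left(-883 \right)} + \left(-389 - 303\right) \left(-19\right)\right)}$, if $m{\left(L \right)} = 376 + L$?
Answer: $\sqrt{59391880314} \approx 2.437 \cdot 10^{5}$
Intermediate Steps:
$\sqrt{\left(600 - -416594\right) + \left(2239000 + 2459320\right) \left(m{\left(-883 \right)} + \left(-389 - 303\right) \left(-19\right)\right)} = \sqrt{\left(600 - -416594\right) + \left(2239000 + 2459320\right) \left(\left(376 - 883\right) + \left(-389 - 303\right) \left(-19\right)\right)} = \sqrt{\left(600 + 416594\right) + 4698320 \left(-507 - -13148\right)} = \sqrt{417194 + 4698320 \left(-507 + 13148\right)} = \sqrt{417194 + 4698320 \cdot 12641} = \sqrt{417194 + 59391463120} = \sqrt{59391880314}$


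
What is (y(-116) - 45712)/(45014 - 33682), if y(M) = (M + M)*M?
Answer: -4700/2833 ≈ -1.6590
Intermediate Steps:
y(M) = 2*M² (y(M) = (2*M)*M = 2*M²)
(y(-116) - 45712)/(45014 - 33682) = (2*(-116)² - 45712)/(45014 - 33682) = (2*13456 - 45712)/11332 = (26912 - 45712)*(1/11332) = -18800*1/11332 = -4700/2833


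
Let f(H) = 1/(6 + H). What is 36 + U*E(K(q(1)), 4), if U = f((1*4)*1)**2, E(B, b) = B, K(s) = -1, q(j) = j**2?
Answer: 3599/100 ≈ 35.990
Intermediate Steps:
U = 1/100 (U = (1/(6 + (1*4)*1))**2 = (1/(6 + 4*1))**2 = (1/(6 + 4))**2 = (1/10)**2 = 1/100 ≈ 0.010000)
36 + U*E(K(q(1)), 4) = 36 + (1/100)*(-1) = 36 - 1/100 = 3599/100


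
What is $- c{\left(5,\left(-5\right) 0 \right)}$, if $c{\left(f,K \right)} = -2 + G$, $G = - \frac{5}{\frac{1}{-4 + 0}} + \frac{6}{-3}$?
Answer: $-16$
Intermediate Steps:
$G = 18$ ($G = - \frac{5}{\frac{1}{-4}} + 6 \left(- \frac{1}{3}\right) = - \frac{5}{- \frac{1}{4}} - 2 = \left(-5\right) \left(-4\right) - 2 = 20 - 2 = 18$)
$c{\left(f,K \right)} = 16$ ($c{\left(f,K \right)} = -2 + 18 = 16$)
$- c{\left(5,\left(-5\right) 0 \right)} = \left(-1\right) 16 = -16$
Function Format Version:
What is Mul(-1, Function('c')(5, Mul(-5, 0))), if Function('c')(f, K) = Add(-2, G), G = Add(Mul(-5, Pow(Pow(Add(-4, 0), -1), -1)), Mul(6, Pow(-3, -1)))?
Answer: -16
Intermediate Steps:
G = 18 (G = Add(Mul(-5, Pow(Pow(-4, -1), -1)), Mul(6, Rational(-1, 3))) = Add(Mul(-5, Pow(Rational(-1, 4), -1)), -2) = Add(Mul(-5, -4), -2) = Add(20, -2) = 18)
Function('c')(f, K) = 16 (Function('c')(f, K) = Add(-2, 18) = 16)
Mul(-1, Function('c')(5, Mul(-5, 0))) = Mul(-1, 16) = -16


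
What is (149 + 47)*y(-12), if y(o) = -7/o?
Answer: 343/3 ≈ 114.33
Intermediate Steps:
(149 + 47)*y(-12) = (149 + 47)*(-7/(-12)) = 196*(-7*(-1/12)) = 196*(7/12) = 343/3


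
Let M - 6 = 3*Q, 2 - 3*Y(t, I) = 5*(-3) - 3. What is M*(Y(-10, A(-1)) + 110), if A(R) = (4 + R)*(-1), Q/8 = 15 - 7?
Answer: 23100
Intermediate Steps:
Q = 64 (Q = 8*(15 - 7) = 8*8 = 64)
A(R) = -4 - R
Y(t, I) = 20/3 (Y(t, I) = 2/3 - (5*(-3) - 3)/3 = 2/3 - (-15 - 3)/3 = 2/3 - 1/3*(-18) = 2/3 + 6 = 20/3)
M = 198 (M = 6 + 3*64 = 6 + 192 = 198)
M*(Y(-10, A(-1)) + 110) = 198*(20/3 + 110) = 198*(350/3) = 23100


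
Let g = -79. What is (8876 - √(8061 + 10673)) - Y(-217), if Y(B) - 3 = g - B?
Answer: 8735 - √18734 ≈ 8598.1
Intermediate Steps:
Y(B) = -76 - B (Y(B) = 3 + (-79 - B) = -76 - B)
(8876 - √(8061 + 10673)) - Y(-217) = (8876 - √(8061 + 10673)) - (-76 - 1*(-217)) = (8876 - √18734) - (-76 + 217) = (8876 - √18734) - 1*141 = (8876 - √18734) - 141 = 8735 - √18734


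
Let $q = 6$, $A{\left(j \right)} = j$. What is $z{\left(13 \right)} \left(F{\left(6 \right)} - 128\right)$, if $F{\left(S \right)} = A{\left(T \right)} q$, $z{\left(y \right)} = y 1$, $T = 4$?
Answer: $-1352$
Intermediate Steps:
$z{\left(y \right)} = y$
$F{\left(S \right)} = 24$ ($F{\left(S \right)} = 4 \cdot 6 = 24$)
$z{\left(13 \right)} \left(F{\left(6 \right)} - 128\right) = 13 \left(24 - 128\right) = 13 \left(-104\right) = -1352$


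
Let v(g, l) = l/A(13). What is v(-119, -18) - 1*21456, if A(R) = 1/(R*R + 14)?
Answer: -24750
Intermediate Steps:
A(R) = 1/(14 + R²) (A(R) = 1/(R² + 14) = 1/(14 + R²))
v(g, l) = 183*l (v(g, l) = l/(1/(14 + 13²)) = l/(1/(14 + 169)) = l/(1/183) = l*183 = 183*l)
v(-119, -18) - 1*21456 = 183*(-18) - 1*21456 = -3294 - 21456 = -24750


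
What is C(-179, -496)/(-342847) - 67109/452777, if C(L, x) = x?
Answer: -22783541931/155233236119 ≈ -0.14677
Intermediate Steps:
C(-179, -496)/(-342847) - 67109/452777 = -496/(-342847) - 67109/452777 = -496*(-1/342847) - 67109*1/452777 = 496/342847 - 67109/452777 = -22783541931/155233236119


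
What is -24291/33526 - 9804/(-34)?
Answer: 163931505/569942 ≈ 287.63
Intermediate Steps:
-24291/33526 - 9804/(-34) = -24291*1/33526 - 9804*(-1/34) = -24291/33526 + 4902/17 = 163931505/569942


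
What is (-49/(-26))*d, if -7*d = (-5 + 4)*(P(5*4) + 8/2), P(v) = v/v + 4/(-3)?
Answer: 77/78 ≈ 0.98718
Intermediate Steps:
P(v) = -1/3 (P(v) = 1 + 4*(-1/3) = 1 - 4/3 = -1/3)
d = 11/21 (d = -(-5 + 4)*(-1/3 + 8/2)/7 = -(-1)*(-1/3 + 8*(1/2))/7 = -(-1)*(-1/3 + 4)/7 = -(-1)*11/(7*3) = -1/7*(-11/3) = 11/21 ≈ 0.52381)
(-49/(-26))*d = -49/(-26)*(11/21) = -49*(-1/26)*(11/21) = (49/26)*(11/21) = 77/78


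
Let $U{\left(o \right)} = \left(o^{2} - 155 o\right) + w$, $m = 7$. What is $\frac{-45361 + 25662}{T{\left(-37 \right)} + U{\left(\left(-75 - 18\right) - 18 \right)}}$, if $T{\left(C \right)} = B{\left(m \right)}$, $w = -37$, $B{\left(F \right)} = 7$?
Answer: $- \frac{19699}{29496} \approx -0.66785$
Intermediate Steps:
$T{\left(C \right)} = 7$
$U{\left(o \right)} = -37 + o^{2} - 155 o$ ($U{\left(o \right)} = \left(o^{2} - 155 o\right) - 37 = -37 + o^{2} - 155 o$)
$\frac{-45361 + 25662}{T{\left(-37 \right)} + U{\left(\left(-75 - 18\right) - 18 \right)}} = \frac{-45361 + 25662}{7 - \left(37 - \left(\left(-75 - 18\right) - 18\right)^{2} + 155 \left(\left(-75 - 18\right) - 18\right)\right)} = - \frac{19699}{7 - \left(37 - \left(-93 - 18\right)^{2} + 155 \left(-93 - 18\right)\right)} = - \frac{19699}{7 - \left(-17168 - 12321\right)} = - \frac{19699}{7 + \left(-37 + 12321 + 17205\right)} = - \frac{19699}{7 + 29489} = - \frac{19699}{29496}$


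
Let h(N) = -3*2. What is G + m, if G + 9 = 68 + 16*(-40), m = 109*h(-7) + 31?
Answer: -1204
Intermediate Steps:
h(N) = -6
m = -623 (m = 109*(-6) + 31 = -654 + 31 = -623)
G = -581 (G = -9 + (68 + 16*(-40)) = -9 + (68 - 640) = -9 - 572 = -581)
G + m = -581 - 623 = -1204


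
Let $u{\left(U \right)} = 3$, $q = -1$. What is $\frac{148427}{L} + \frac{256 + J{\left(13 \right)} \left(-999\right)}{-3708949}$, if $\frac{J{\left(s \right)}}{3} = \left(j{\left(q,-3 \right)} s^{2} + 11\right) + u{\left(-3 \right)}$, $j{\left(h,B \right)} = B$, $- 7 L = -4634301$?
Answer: $- \frac{427843745188}{2455483722807} \approx -0.17424$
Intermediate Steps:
$L = 662043$ ($L = \left(- \frac{1}{7}\right) \left(-4634301\right) = 662043$)
$J{\left(s \right)} = 42 - 9 s^{2}$ ($J{\left(s \right)} = 3 \left(\left(- 3 s^{2} + 11\right) + 3\right) = 3 \left(\left(11 - 3 s^{2}\right) + 3\right) = 3 \left(14 - 3 s^{2}\right) = 42 - 9 s^{2}$)
$\frac{148427}{L} + \frac{256 + J{\left(13 \right)} \left(-999\right)}{-3708949} = \frac{148427}{662043} + \frac{256 + \left(42 - 9 \cdot 13^{2}\right) \left(-999\right)}{-3708949} = 148427 \cdot \frac{1}{662043} + \left(256 + \left(42 - 1521\right) \left(-999\right)\right) \left(- \frac{1}{3708949}\right) = \frac{148427}{662043} + \left(256 + \left(42 - 1521\right) \left(-999\right)\right) \left(- \frac{1}{3708949}\right) = \frac{148427}{662043} + \left(256 - -1477521\right) \left(- \frac{1}{3708949}\right) = \frac{148427}{662043} + \left(256 + 1477521\right) \left(- \frac{1}{3708949}\right) = \frac{148427}{662043} + 1477777 \left(- \frac{1}{3708949}\right) = \frac{148427}{662043} - \frac{1477777}{3708949} = - \frac{427843745188}{2455483722807}$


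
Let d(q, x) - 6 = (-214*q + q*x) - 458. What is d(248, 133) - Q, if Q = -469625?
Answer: 449085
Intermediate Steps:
d(q, x) = -452 - 214*q + q*x (d(q, x) = 6 + ((-214*q + q*x) - 458) = 6 + (-458 - 214*q + q*x) = -452 - 214*q + q*x)
d(248, 133) - Q = (-452 - 214*248 + 248*133) - 1*(-469625) = (-452 - 53072 + 32984) + 469625 = -20540 + 469625 = 449085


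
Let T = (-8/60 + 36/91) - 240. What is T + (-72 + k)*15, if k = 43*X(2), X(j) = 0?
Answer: -1801442/1365 ≈ -1319.7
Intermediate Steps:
k = 0 (k = 43*0 = 0)
T = -327242/1365 (T = (-8*1/60 + 36*(1/91)) - 240 = (-2/15 + 36/91) - 240 = 358/1365 - 240 = -327242/1365 ≈ -239.74)
T + (-72 + k)*15 = -327242/1365 + (-72 + 0)*15 = -327242/1365 - 72*15 = -327242/1365 - 1080 = -1801442/1365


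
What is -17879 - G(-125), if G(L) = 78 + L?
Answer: -17832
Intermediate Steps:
-17879 - G(-125) = -17879 - (78 - 125) = -17879 - 1*(-47) = -17879 + 47 = -17832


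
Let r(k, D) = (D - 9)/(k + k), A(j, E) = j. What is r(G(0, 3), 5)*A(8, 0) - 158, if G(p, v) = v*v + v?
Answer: -478/3 ≈ -159.33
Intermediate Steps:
G(p, v) = v + v² (G(p, v) = v² + v = v + v²)
r(k, D) = (-9 + D)/(2*k) (r(k, D) = (-9 + D)/((2*k)) = (-9 + D)*(1/(2*k)) = (-9 + D)/(2*k))
r(G(0, 3), 5)*A(8, 0) - 158 = ((-9 + 5)/(2*((3*(1 + 3)))))*8 - 158 = ((½)*(-4)/(3*4))*8 - 158 = ((½)*(-4)/12)*8 - 158 = ((½)*(1/12)*(-4))*8 - 158 = -⅙*8 - 158 = -4/3 - 158 = -478/3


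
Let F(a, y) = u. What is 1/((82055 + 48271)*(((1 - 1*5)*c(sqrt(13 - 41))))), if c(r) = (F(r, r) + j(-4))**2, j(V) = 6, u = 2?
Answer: -1/33363456 ≈ -2.9973e-8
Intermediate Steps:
F(a, y) = 2
c(r) = 64 (c(r) = (2 + 6)**2 = 8**2 = 64)
1/((82055 + 48271)*(((1 - 1*5)*c(sqrt(13 - 41))))) = 1/((82055 + 48271)*(((1 - 1*5)*64))) = 1/(130326*(((1 - 5)*64))) = 1/(130326*((-4*64))) = (1/130326)/(-256) = (1/130326)*(-1/256) = -1/33363456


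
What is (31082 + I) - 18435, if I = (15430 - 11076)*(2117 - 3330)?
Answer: -5268755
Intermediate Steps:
I = -5281402 (I = 4354*(-1213) = -5281402)
(31082 + I) - 18435 = (31082 - 5281402) - 18435 = -5250320 - 18435 = -5268755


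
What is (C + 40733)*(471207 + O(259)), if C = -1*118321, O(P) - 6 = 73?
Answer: -36566138168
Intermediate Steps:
O(P) = 79 (O(P) = 6 + 73 = 79)
C = -118321
(C + 40733)*(471207 + O(259)) = (-118321 + 40733)*(471207 + 79) = -77588*471286 = -36566138168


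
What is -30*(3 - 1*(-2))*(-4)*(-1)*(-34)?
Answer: 20400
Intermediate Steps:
-30*(3 - 1*(-2))*(-4)*(-1)*(-34) = -30*(3 + 2)*(-4)*(-1)*(-34) = -30*5*(-4)*(-1)*(-34) = -(-600)*(-1)*(-34) = -30*20*(-34) = -600*(-34) = 20400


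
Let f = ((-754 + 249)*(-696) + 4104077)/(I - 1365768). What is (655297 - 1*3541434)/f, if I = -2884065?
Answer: 12265600265121/4455557 ≈ 2.7529e+6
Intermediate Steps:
f = -4455557/4249833 (f = ((-754 + 249)*(-696) + 4104077)/(-2884065 - 1365768) = (-505*(-696) + 4104077)/(-4249833) = (351480 + 4104077)*(-1/4249833) = 4455557*(-1/4249833) = -4455557/4249833 ≈ -1.0484)
(655297 - 1*3541434)/f = (655297 - 1*3541434)/(-4455557/4249833) = (655297 - 3541434)*(-4249833/4455557) = -2886137*(-4249833/4455557) = 12265600265121/4455557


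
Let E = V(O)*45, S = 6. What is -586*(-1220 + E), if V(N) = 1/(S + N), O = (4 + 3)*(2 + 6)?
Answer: 22149335/31 ≈ 7.1450e+5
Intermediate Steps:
O = 56 (O = 7*8 = 56)
V(N) = 1/(6 + N)
E = 45/62 (E = 45/(6 + 56) = 45/62 ≈ 0.72581)
-586*(-1220 + E) = -586*(-1220 + 45/62) = -586*(-75595/62) = 22149335/31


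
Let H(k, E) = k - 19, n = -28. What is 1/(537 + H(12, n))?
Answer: 1/530 ≈ 0.0018868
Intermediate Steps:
H(k, E) = -19 + k
1/(537 + H(12, n)) = 1/(537 + (-19 + 12)) = 1/(537 - 7) = 1/530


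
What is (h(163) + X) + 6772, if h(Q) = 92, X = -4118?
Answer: 2746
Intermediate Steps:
(h(163) + X) + 6772 = (92 - 4118) + 6772 = -4026 + 6772 = 2746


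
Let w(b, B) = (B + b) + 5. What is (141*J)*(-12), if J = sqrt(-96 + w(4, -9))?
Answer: -6768*I*sqrt(6) ≈ -16578.0*I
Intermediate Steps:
w(b, B) = 5 + B + b
J = 4*I*sqrt(6) (J = sqrt(-96 + (5 - 9 + 4)) = sqrt(-96 + 0) = sqrt(-96) = 4*I*sqrt(6) ≈ 9.798*I)
(141*J)*(-12) = (141*(4*I*sqrt(6)))*(-12) = (564*I*sqrt(6))*(-12) = -6768*I*sqrt(6)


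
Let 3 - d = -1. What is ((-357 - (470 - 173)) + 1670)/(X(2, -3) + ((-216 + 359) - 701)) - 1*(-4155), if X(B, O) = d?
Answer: 1150427/277 ≈ 4153.2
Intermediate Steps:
d = 4 (d = 3 - 1*(-1) = 3 + 1 = 4)
X(B, O) = 4
((-357 - (470 - 173)) + 1670)/(X(2, -3) + ((-216 + 359) - 701)) - 1*(-4155) = ((-357 - (470 - 173)) + 1670)/(4 + ((-216 + 359) - 701)) - 1*(-4155) = ((-357 - 1*297) + 1670)/(4 + (143 - 701)) + 4155 = ((-357 - 297) + 1670)/(4 - 558) + 4155 = (-654 + 1670)/(-554) + 4155 = 1016*(-1/554) + 4155 = -508/277 + 4155 = 1150427/277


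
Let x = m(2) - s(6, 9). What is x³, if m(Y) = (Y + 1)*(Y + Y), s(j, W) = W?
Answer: 27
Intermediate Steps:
m(Y) = 2*Y*(1 + Y) (m(Y) = (1 + Y)*(2*Y) = 2*Y*(1 + Y))
x = 3 (x = 2*2*(1 + 2) - 1*9 = 2*2*3 - 9 = 12 - 9 = 3)
x³ = 3³ = 27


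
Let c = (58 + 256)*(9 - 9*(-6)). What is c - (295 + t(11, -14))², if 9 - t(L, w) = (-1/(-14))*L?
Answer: -14142753/196 ≈ -72157.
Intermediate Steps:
t(L, w) = 9 - L/14 (t(L, w) = 9 - (-1/(-14))*L = 9 - (-1*(-1/14))*L = 9 - L/14)
c = 19782 (c = 314*(9 + 54) = 314*63 = 19782)
c - (295 + t(11, -14))² = 19782 - (295 + (9 - 1/14*11))² = 19782 - (295 + (9 - 11/14))² = 19782 - (295 + 115/14)² = 19782 - (4245/14)² = 19782 - 1*18020025/196 = 19782 - 18020025/196 = -14142753/196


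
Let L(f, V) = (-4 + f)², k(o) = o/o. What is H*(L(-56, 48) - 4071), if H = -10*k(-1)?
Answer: 4710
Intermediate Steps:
k(o) = 1
H = -10 (H = -10*1 = -10)
H*(L(-56, 48) - 4071) = -10*((-4 - 56)² - 4071) = -10*((-60)² - 4071) = -10*(3600 - 4071) = -10*(-471) = 4710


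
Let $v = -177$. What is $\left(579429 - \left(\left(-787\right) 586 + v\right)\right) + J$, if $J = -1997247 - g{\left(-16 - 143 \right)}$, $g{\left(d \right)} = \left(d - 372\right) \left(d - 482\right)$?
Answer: $-1296830$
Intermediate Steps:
$g{\left(d \right)} = \left(-482 + d\right) \left(-372 + d\right)$ ($g{\left(d \right)} = \left(-372 + d\right) \left(-482 + d\right) = \left(-482 + d\right) \left(-372 + d\right)$)
$J = -2337618$ ($J = -1997247 - \left(179304 + \left(-16 - 143\right)^{2} - 854 \left(-16 - 143\right)\right) = -1997247 - \left(179304 + \left(-159\right)^{2} - -135786\right) = -1997247 - \left(179304 + 25281 + 135786\right) = -1997247 - 340371 = -2337618$)
$\left(579429 - \left(\left(-787\right) 586 + v\right)\right) + J = \left(579429 - \left(\left(-787\right) 586 - 177\right)\right) - 2337618 = \left(579429 - \left(-461182 - 177\right)\right) - 2337618 = \left(579429 - -461359\right) - 2337618 = \left(579429 + 461359\right) - 2337618 = 1040788 - 2337618 = -1296830$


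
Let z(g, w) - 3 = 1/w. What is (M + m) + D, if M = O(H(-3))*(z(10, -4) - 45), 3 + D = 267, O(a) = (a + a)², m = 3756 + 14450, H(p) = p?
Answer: 16949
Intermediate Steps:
z(g, w) = 3 + 1/w
m = 18206
O(a) = 4*a² (O(a) = (2*a)² = 4*a²)
D = 264 (D = -3 + 267 = 264)
M = -1521 (M = (4*(-3)²)*((3 + 1/(-4)) - 45) = (4*9)*((3 - ¼) - 45) = 36*(11/4 - 45) = 36*(-169/4) = -1521)
(M + m) + D = (-1521 + 18206) + 264 = 16685 + 264 = 16949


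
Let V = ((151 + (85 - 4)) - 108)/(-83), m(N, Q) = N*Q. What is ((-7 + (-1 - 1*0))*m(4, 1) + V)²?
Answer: 7728400/6889 ≈ 1121.8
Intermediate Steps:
V = -124/83 (V = ((151 + 81) - 108)*(-1/83) = (232 - 108)*(-1/83) = 124*(-1/83) = -124/83 ≈ -1.4940)
((-7 + (-1 - 1*0))*m(4, 1) + V)² = ((-7 + (-1 - 1*0))*(4*1) - 124/83)² = ((-7 + (-1 + 0))*4 - 124/83)² = ((-7 - 1)*4 - 124/83)² = (-8*4 - 124/83)² = (-32 - 124/83)² = (-2780/83)² = 7728400/6889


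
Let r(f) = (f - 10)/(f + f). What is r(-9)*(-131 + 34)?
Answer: -1843/18 ≈ -102.39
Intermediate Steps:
r(f) = (-10 + f)/(2*f) (r(f) = (-10 + f)/((2*f)) = (-10 + f)*(1/(2*f)) = (-10 + f)/(2*f))
r(-9)*(-131 + 34) = ((1/2)*(-10 - 9)/(-9))*(-131 + 34) = ((1/2)*(-1/9)*(-19))*(-97) = (19/18)*(-97) = -1843/18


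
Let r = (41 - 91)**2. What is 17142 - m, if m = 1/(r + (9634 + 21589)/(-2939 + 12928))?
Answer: 428613809677/25003723 ≈ 17142.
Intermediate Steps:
r = 2500 (r = (-50)**2 = 2500)
m = 9989/25003723 (m = 1/(2500 + (9634 + 21589)/(-2939 + 12928)) = 1/(2500 + 31223/9989) = 1/(25003723/9989) = 9989/25003723 ≈ 0.00039950)
17142 - m = 17142 - 1*9989/25003723 = 17142 - 9989/25003723 = 428613809677/25003723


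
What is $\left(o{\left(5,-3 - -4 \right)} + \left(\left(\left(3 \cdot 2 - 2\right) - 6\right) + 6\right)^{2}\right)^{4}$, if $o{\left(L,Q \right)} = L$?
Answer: $194481$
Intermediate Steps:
$\left(o{\left(5,-3 - -4 \right)} + \left(\left(\left(3 \cdot 2 - 2\right) - 6\right) + 6\right)^{2}\right)^{4} = \left(5 + \left(\left(\left(3 \cdot 2 - 2\right) - 6\right) + 6\right)^{2}\right)^{4} = \left(5 + \left(\left(\left(6 - 2\right) - 6\right) + 6\right)^{2}\right)^{4} = \left(5 + \left(\left(4 - 6\right) + 6\right)^{2}\right)^{4} = \left(5 + \left(-2 + 6\right)^{2}\right)^{4} = \left(5 + 4^{2}\right)^{4} = \left(5 + 16\right)^{4} = 21^{4} = 194481$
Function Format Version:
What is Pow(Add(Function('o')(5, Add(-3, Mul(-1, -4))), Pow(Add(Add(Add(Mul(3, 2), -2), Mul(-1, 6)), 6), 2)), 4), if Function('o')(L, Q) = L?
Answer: 194481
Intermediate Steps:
Pow(Add(Function('o')(5, Add(-3, Mul(-1, -4))), Pow(Add(Add(Add(Mul(3, 2), -2), Mul(-1, 6)), 6), 2)), 4) = Pow(Add(5, Pow(Add(Add(Add(Mul(3, 2), -2), Mul(-1, 6)), 6), 2)), 4) = Pow(Add(5, Pow(Add(Add(Add(6, -2), -6), 6), 2)), 4) = Pow(Add(5, Pow(Add(Add(4, -6), 6), 2)), 4) = Pow(Add(5, Pow(Add(-2, 6), 2)), 4) = Pow(Add(5, Pow(4, 2)), 4) = Pow(Add(5, 16), 4) = Pow(21, 4) = 194481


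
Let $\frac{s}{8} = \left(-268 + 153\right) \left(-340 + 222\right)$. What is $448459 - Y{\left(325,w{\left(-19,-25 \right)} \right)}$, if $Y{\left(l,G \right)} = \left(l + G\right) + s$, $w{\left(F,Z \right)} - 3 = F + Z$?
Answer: $339615$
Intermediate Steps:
$w{\left(F,Z \right)} = 3 + F + Z$ ($w{\left(F,Z \right)} = 3 + \left(F + Z\right) = 3 + F + Z$)
$s = 108560$ ($s = 8 \left(-268 + 153\right) \left(-340 + 222\right) = 8 \left(\left(-115\right) \left(-118\right)\right) = 8 \cdot 13570 = 108560$)
$Y{\left(l,G \right)} = 108560 + G + l$ ($Y{\left(l,G \right)} = \left(l + G\right) + 108560 = \left(G + l\right) + 108560 = 108560 + G + l$)
$448459 - Y{\left(325,w{\left(-19,-25 \right)} \right)} = 448459 - \left(108560 - 41 + 325\right) = 448459 - 108844 = 339615$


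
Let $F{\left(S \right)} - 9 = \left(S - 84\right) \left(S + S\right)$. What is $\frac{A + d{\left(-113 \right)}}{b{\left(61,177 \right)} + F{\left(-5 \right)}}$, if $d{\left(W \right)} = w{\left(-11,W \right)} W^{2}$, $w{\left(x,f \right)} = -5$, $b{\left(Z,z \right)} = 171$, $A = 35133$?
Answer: $- \frac{14356}{535} \approx -26.834$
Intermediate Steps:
$F{\left(S \right)} = 9 + 2 S \left(-84 + S\right)$ ($F{\left(S \right)} = 9 + \left(S - 84\right) \left(S + S\right) = 9 + \left(-84 + S\right) 2 S = 9 + 2 S \left(-84 + S\right)$)
$d{\left(W \right)} = - 5 W^{2}$
$\frac{A + d{\left(-113 \right)}}{b{\left(61,177 \right)} + F{\left(-5 \right)}} = \frac{35133 - 5 \left(-113\right)^{2}}{171 + \left(9 - -840 + 2 \left(-5\right)^{2}\right)} = \frac{35133 - 63845}{171 + \left(9 + 840 + 2 \cdot 25\right)} = \frac{35133 - 63845}{171 + \left(9 + 840 + 50\right)} = - \frac{28712}{171 + 899} = - \frac{28712}{1070} = \left(-28712\right) \frac{1}{1070} = - \frac{14356}{535}$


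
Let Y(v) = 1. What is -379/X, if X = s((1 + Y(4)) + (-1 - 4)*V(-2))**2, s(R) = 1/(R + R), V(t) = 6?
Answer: -1188544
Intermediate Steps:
s(R) = 1/(2*R)
X = 1/3136 (X = (1/(2*((1 + 1) + (-1 - 4)*6)))**2 = (1/(2*(2 - 5*6)))**2 = (1/(2*(2 - 30)))**2 = ((1/2)/(-28))**2 = ((1/2)*(-1/28))**2 = (-1/56)**2 = 1/3136 ≈ 0.00031888)
-379/X = -379/1/3136 = -379*3136 = -1188544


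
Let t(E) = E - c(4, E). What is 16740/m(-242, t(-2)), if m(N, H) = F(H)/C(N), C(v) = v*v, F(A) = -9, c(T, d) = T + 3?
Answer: -108929040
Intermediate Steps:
c(T, d) = 3 + T
t(E) = -7 + E (t(E) = E - (3 + 4) = E - 1*7 = E - 7 = -7 + E)
C(v) = v²
m(N, H) = -9/N²
16740/m(-242, t(-2)) = 16740/((-9/(-242)²)) = 16740/((-9*1/58564)) = 16740/(-9/58564) = 16740*(-58564/9) = -108929040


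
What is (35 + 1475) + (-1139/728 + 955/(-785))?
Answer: 172269089/114296 ≈ 1507.2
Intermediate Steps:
(35 + 1475) + (-1139/728 + 955/(-785)) = 1510 + (-1139*1/728 + 955*(-1/785)) = 1510 + (-1139/728 - 191/157) = 1510 - 317871/114296 = 172269089/114296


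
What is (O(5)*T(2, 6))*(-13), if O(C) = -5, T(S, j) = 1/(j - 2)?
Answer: 65/4 ≈ 16.250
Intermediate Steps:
T(S, j) = 1/(-2 + j)
(O(5)*T(2, 6))*(-13) = -5/(-2 + 6)*(-13) = -5/4*(-13) = 65/4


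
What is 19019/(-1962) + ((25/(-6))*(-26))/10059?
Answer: -63699857/6578586 ≈ -9.6829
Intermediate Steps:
19019/(-1962) + ((25/(-6))*(-26))/10059 = 19019*(-1/1962) + ((25*(-⅙))*(-26))*(1/10059) = -19019/1962 - 25/6*(-26)*(1/10059) = -19019/1962 + (325/3)*(1/10059) = -19019/1962 + 325/30177 = -63699857/6578586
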